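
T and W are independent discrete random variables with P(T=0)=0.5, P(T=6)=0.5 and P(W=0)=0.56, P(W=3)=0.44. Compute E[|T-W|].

E[|T-W|] = Σ_t Σ_w |t-w| · P(T=t)P(W=w)
 = 0·0.28 + 3·0.22 + 6·0.28 + 3·0.22
 = 0 + 0.66 + 1.68 + 0.66
 = 3

3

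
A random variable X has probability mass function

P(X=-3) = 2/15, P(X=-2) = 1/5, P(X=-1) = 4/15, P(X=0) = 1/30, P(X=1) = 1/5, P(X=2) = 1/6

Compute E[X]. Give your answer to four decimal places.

-0.5333

E[X] = Σ x·P(X=x)
 = (-3)·2/15 + (-2)·1/5 + (-1)·4/15 + 0·1/30 + 1·1/5 + 2·1/6
 = (-2/5) + (-2/5) + (-4/15) + 0 + 1/5 + 1/3
 = -8/15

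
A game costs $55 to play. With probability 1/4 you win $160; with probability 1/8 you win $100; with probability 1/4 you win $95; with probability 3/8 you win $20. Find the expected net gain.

E[payout] = 160·1/4 + 100·1/8 + 95·1/4 + 20·3/8
 = 40 + 25/2 + 95/4 + 15/2
 = 335/4
Net = 335/4 - 55 = 115/4

28.75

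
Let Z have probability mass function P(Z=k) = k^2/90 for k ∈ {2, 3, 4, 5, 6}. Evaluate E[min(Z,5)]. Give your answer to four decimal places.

E[min(Z,5)] = Σ min(z,5)·P(Z=z)
 = 2·2/45 + 3·1/10 + 4·8/45 + 5·5/18 + 5·2/5
 = 4/45 + 3/10 + 32/45 + 25/18 + 2
 = 202/45

4.4889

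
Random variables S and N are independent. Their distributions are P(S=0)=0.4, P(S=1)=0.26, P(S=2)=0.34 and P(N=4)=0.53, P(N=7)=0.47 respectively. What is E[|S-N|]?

E[|S-N|] = Σ_s Σ_n |s-n| · P(S=s)P(N=n)
 = 4·0.212 + 7·0.188 + 3·0.1378 + 6·0.1222 + 2·0.1802 + 5·0.1598
 = 0.848 + 1.316 + 0.4134 + 0.7332 + 0.3604 + 0.799
 = 4.47

4.47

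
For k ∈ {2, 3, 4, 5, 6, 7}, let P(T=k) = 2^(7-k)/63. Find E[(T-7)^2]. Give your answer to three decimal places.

E[(T-7)^2] = Σ (t-7)^2·P(T=t)
 = 25·32/63 + 16·16/63 + 9·8/63 + 4·4/63 + 1·2/63 + 0·1/63
 = 800/63 + 256/63 + 8/7 + 16/63 + 2/63 + 0
 = 382/21

18.190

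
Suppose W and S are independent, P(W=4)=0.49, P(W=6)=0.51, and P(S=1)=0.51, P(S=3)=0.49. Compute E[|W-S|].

3.04

E[|W-S|] = Σ_w Σ_s |w-s| · P(W=w)P(S=s)
 = 3·0.2499 + 1·0.2401 + 5·0.2601 + 3·0.2499
 = 0.7497 + 0.2401 + 1.3005 + 0.7497
 = 3.04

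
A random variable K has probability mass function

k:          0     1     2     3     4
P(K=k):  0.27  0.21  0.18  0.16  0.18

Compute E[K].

1.77

E[K] = Σ k·P(K=k)
 = 0·0.27 + 1·0.21 + 2·0.18 + 3·0.16 + 4·0.18
 = 0 + 0.21 + 0.36 + 0.48 + 0.72
 = 1.77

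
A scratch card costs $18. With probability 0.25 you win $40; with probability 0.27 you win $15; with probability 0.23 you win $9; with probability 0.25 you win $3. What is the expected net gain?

E[payout] = 40·0.25 + 15·0.27 + 9·0.23 + 3·0.25
 = 10 + 4.05 + 2.07 + 0.75
 = 16.87
Net = 16.87 - 18 = -1.13

-1.13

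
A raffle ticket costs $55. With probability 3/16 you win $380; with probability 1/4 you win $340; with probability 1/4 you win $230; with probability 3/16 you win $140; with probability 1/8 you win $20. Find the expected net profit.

187.5

E[payout] = 380·3/16 + 340·1/4 + 230·1/4 + 140·3/16 + 20·1/8
 = 285/4 + 85 + 115/2 + 105/4 + 5/2
 = 485/2
Net = 485/2 - 55 = 375/2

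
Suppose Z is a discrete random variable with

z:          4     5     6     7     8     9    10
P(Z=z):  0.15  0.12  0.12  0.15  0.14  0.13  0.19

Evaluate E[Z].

E[Z] = Σ z·P(Z=z)
 = 4·0.15 + 5·0.12 + 6·0.12 + 7·0.15 + 8·0.14 + 9·0.13 + 10·0.19
 = 0.6 + 0.6 + 0.72 + 1.05 + 1.12 + 1.17 + 1.9
 = 7.16

7.16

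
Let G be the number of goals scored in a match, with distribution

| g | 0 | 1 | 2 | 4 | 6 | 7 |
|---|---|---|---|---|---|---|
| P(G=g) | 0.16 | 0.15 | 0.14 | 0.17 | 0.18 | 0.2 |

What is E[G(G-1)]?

E[G(G-1)] = Σ g(g-1)·P(G=g)
 = 0·0.16 + 0·0.15 + 2·0.14 + 12·0.17 + 30·0.18 + 42·0.2
 = 0 + 0 + 0.28 + 2.04 + 5.4 + 8.4
 = 16.12

16.12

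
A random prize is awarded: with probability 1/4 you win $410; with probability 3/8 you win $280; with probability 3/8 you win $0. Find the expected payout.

E[payout] = 410·1/4 + 280·3/8 + 0·3/8
 = 205/2 + 105 + 0
 = 415/2

207.5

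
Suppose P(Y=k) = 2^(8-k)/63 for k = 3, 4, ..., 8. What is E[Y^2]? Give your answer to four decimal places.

16.6667

E[Y^2] = Σ y^2·P(Y=y)
 = 9·32/63 + 16·16/63 + 25·8/63 + 36·4/63 + 49·2/63 + 64·1/63
 = 32/7 + 256/63 + 200/63 + 16/7 + 14/9 + 64/63
 = 50/3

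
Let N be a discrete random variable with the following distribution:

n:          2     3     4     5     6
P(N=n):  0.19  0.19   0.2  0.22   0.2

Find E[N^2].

E[N^2] = Σ n^2·P(N=n)
 = 4·0.19 + 9·0.19 + 16·0.2 + 25·0.22 + 36·0.2
 = 0.76 + 1.71 + 3.2 + 5.5 + 7.2
 = 18.37

18.37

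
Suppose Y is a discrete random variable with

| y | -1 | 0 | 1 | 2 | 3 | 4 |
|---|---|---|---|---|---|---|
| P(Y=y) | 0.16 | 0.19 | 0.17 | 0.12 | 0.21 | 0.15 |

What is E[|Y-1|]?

E[|Y-1|] = Σ |y-1|·P(Y=y)
 = 2·0.16 + 1·0.19 + 0·0.17 + 1·0.12 + 2·0.21 + 3·0.15
 = 0.32 + 0.19 + 0 + 0.12 + 0.42 + 0.45
 = 1.5

1.5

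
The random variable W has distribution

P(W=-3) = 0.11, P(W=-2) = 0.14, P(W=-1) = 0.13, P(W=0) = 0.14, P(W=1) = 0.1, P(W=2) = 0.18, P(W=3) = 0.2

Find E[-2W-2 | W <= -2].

P(W <= -2) = 0.11 + 0.14 = 0.25.
E[-2W-2 | W <= -2] = [4·0.11 + 2·0.14] / 0.25
 = 0.72 / 0.25
 = 72/25

2.88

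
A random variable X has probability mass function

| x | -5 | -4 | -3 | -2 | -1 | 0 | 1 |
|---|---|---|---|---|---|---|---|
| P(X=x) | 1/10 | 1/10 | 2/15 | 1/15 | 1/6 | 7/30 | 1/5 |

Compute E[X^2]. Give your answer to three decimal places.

E[X^2] = Σ x^2·P(X=x)
 = 25·1/10 + 16·1/10 + 9·2/15 + 4·1/15 + 1·1/6 + 0·7/30 + 1·1/5
 = 5/2 + 8/5 + 6/5 + 4/15 + 1/6 + 0 + 1/5
 = 89/15

5.933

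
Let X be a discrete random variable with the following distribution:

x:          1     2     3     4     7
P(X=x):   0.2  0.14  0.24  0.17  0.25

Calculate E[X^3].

E[X^3] = Σ x^3·P(X=x)
 = 1·0.2 + 8·0.14 + 27·0.24 + 64·0.17 + 343·0.25
 = 0.2 + 1.12 + 6.48 + 10.88 + 85.75
 = 104.43

104.43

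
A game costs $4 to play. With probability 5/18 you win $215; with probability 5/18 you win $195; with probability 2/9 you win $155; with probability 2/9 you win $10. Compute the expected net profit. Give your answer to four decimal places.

146.5556

E[payout] = 215·5/18 + 195·5/18 + 155·2/9 + 10·2/9
 = 1075/18 + 325/6 + 310/9 + 20/9
 = 1355/9
Net = 1355/9 - 4 = 1319/9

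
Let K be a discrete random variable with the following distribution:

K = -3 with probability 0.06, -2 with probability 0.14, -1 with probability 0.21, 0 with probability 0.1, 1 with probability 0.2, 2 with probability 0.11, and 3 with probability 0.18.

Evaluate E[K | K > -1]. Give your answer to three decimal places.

P(K > -1) = 0.1 + 0.2 + 0.11 + 0.18 = 0.59.
E[K | K > -1] = [0·0.1 + 1·0.2 + 2·0.11 + 3·0.18] / 0.59
 = 0.96 / 0.59
 = 96/59

1.627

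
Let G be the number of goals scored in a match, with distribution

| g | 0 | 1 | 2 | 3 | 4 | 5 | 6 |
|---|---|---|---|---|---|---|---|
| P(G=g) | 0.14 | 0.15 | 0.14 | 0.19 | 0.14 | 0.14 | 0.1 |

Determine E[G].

2.86

E[G] = Σ g·P(G=g)
 = 0·0.14 + 1·0.15 + 2·0.14 + 3·0.19 + 4·0.14 + 5·0.14 + 6·0.1
 = 0 + 0.15 + 0.28 + 0.57 + 0.56 + 0.7 + 0.6
 = 2.86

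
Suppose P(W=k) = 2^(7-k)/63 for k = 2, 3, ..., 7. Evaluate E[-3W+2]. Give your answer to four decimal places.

E[-3W+2] = Σ (-3w+2)·P(W=w)
 = (-4)·32/63 + (-7)·16/63 + (-10)·8/63 + (-13)·4/63 + (-16)·2/63 + (-19)·1/63
 = (-128/63) + (-16/9) + (-80/63) + (-52/63) + (-32/63) + (-19/63)
 = -47/7

-6.7143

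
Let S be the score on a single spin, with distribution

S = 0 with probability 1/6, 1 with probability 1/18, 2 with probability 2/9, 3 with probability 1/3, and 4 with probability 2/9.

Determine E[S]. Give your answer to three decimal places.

E[S] = Σ s·P(S=s)
 = 0·1/6 + 1·1/18 + 2·2/9 + 3·1/3 + 4·2/9
 = 0 + 1/18 + 4/9 + 1 + 8/9
 = 43/18

2.389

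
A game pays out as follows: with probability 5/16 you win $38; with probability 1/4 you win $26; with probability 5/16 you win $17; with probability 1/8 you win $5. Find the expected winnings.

E[payout] = 38·5/16 + 26·1/4 + 17·5/16 + 5·1/8
 = 95/8 + 13/2 + 85/16 + 5/8
 = 389/16

24.3125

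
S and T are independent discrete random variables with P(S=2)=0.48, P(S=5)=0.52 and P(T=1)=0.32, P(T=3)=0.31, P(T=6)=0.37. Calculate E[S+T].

E[S+T] = Σ_s Σ_t (s+t) · P(S=s)P(T=t)
 = 3·0.1536 + 5·0.1488 + 8·0.1776 + 6·0.1664 + 8·0.1612 + 11·0.1924
 = 0.4608 + 0.744 + 1.4208 + 0.9984 + 1.2896 + 2.1164
 = 7.03

7.03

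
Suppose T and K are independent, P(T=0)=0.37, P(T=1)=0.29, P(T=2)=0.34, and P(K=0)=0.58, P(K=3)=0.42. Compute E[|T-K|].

1.4152

E[|T-K|] = Σ_t Σ_k |t-k| · P(T=t)P(K=k)
 = 0·0.2146 + 3·0.1554 + 1·0.1682 + 2·0.1218 + 2·0.1972 + 1·0.1428
 = 0 + 0.4662 + 0.1682 + 0.2436 + 0.3944 + 0.1428
 = 1.4152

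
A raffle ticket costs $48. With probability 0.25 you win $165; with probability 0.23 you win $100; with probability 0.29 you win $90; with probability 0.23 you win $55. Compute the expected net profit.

55

E[payout] = 165·0.25 + 100·0.23 + 90·0.29 + 55·0.23
 = 41.25 + 23 + 26.1 + 12.65
 = 103
Net = 103 - 48 = 55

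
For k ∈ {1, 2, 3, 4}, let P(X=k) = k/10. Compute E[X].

E[X] = Σ x·P(X=x)
 = 1·1/10 + 2·1/5 + 3·3/10 + 4·2/5
 = 1/10 + 2/5 + 9/10 + 8/5
 = 3

3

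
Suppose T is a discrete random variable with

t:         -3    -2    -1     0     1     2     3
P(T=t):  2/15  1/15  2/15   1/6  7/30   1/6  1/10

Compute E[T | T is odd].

P(T is odd) = 2/15 + 2/15 + 7/30 + 1/10 = 3/5.
E[T | T is odd] = [(-3)·2/15 + (-1)·2/15 + 1·7/30 + 3·1/10] / (3/5)
 = 0 / (3/5)
 = 0

0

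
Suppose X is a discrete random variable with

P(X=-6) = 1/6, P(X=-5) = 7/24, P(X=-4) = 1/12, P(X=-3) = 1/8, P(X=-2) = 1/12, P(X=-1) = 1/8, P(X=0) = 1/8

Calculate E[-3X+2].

E[-3X+2] = Σ (-3x+2)·P(X=x)
 = 20·1/6 + 17·7/24 + 14·1/12 + 11·1/8 + 8·1/12 + 5·1/8 + 2·1/8
 = 10/3 + 119/24 + 7/6 + 11/8 + 2/3 + 5/8 + 1/4
 = 99/8

12.375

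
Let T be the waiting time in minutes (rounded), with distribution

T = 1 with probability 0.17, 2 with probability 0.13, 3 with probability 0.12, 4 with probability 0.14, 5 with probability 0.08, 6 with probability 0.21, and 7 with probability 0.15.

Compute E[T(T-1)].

E[T(T-1)] = Σ t(t-1)·P(T=t)
 = 0·0.17 + 2·0.13 + 6·0.12 + 12·0.14 + 20·0.08 + 30·0.21 + 42·0.15
 = 0 + 0.26 + 0.72 + 1.68 + 1.6 + 6.3 + 6.3
 = 16.86

16.86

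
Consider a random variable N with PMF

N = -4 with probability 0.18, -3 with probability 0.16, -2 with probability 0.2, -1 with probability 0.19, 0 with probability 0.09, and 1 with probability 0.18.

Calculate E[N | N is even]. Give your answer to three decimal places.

-2.383

P(N is even) = 0.18 + 0.2 + 0.09 = 0.47.
E[N | N is even] = [(-4)·0.18 + (-2)·0.2 + 0·0.09] / 0.47
 = -1.12 / 0.47
 = -112/47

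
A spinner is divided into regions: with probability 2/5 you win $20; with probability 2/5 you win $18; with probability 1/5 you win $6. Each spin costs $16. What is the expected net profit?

0.4

E[payout] = 20·2/5 + 18·2/5 + 6·1/5
 = 8 + 36/5 + 6/5
 = 82/5
Net = 82/5 - 16 = 2/5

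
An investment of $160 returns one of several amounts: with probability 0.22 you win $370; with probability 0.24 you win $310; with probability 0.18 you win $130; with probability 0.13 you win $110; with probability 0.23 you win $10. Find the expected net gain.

35.8

E[payout] = 370·0.22 + 310·0.24 + 130·0.18 + 110·0.13 + 10·0.23
 = 81.4 + 74.4 + 23.4 + 14.3 + 2.3
 = 195.8
Net = 195.8 - 160 = 35.8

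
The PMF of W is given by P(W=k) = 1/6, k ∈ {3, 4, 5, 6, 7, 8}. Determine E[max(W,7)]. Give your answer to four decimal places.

7.1667

E[max(W,7)] = Σ max(w,7)·P(W=w)
 = 7·1/6 + 7·1/6 + 7·1/6 + 7·1/6 + 7·1/6 + 8·1/6
 = 7/6 + 7/6 + 7/6 + 7/6 + 7/6 + 4/3
 = 43/6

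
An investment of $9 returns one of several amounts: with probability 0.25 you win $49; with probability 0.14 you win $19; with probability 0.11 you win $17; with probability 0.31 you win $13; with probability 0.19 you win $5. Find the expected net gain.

12.76

E[payout] = 49·0.25 + 19·0.14 + 17·0.11 + 13·0.31 + 5·0.19
 = 12.25 + 2.66 + 1.87 + 4.03 + 0.95
 = 21.76
Net = 21.76 - 9 = 12.76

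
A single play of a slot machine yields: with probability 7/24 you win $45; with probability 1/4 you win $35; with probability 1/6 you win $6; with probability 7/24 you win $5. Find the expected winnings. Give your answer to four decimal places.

E[payout] = 45·7/24 + 35·1/4 + 6·1/6 + 5·7/24
 = 105/8 + 35/4 + 1 + 35/24
 = 73/3

24.3333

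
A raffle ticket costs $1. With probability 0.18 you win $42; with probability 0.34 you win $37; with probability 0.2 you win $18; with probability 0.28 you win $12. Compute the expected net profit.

E[payout] = 42·0.18 + 37·0.34 + 18·0.2 + 12·0.28
 = 7.56 + 12.58 + 3.6 + 3.36
 = 27.1
Net = 27.1 - 1 = 26.1

26.1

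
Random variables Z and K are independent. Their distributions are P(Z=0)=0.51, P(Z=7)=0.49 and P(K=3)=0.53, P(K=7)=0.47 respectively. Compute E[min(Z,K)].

2.3912

E[min(Z,K)] = Σ_z Σ_k min(z,k) · P(Z=z)P(K=k)
 = 0·0.2703 + 0·0.2397 + 3·0.2597 + 7·0.2303
 = 0 + 0 + 0.7791 + 1.6121
 = 2.3912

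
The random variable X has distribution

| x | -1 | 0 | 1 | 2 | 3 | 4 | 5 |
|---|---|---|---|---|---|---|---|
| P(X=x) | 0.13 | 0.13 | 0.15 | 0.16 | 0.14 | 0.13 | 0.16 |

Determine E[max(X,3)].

3.45

E[max(X,3)] = Σ max(x,3)·P(X=x)
 = 3·0.13 + 3·0.13 + 3·0.15 + 3·0.16 + 3·0.14 + 4·0.13 + 5·0.16
 = 0.39 + 0.39 + 0.45 + 0.48 + 0.42 + 0.52 + 0.8
 = 3.45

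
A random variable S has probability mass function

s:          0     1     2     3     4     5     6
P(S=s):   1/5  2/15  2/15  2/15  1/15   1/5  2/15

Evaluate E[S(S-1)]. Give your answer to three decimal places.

E[S(S-1)] = Σ s(s-1)·P(S=s)
 = 0·1/5 + 0·2/15 + 2·2/15 + 6·2/15 + 12·1/15 + 20·1/5 + 30·2/15
 = 0 + 0 + 4/15 + 4/5 + 4/5 + 4 + 4
 = 148/15

9.867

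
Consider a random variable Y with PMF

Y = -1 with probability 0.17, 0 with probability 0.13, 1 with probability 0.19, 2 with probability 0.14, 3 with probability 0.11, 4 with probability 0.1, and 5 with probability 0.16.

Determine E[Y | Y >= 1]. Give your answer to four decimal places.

P(Y >= 1) = 0.19 + 0.14 + 0.11 + 0.1 + 0.16 = 0.7.
E[Y | Y >= 1] = [1·0.19 + 2·0.14 + 3·0.11 + 4·0.1 + 5·0.16] / 0.7
 = 2 / 0.7
 = 20/7

2.8571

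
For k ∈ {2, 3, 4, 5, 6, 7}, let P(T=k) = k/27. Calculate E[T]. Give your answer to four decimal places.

E[T] = Σ t·P(T=t)
 = 2·2/27 + 3·1/9 + 4·4/27 + 5·5/27 + 6·2/9 + 7·7/27
 = 4/27 + 1/3 + 16/27 + 25/27 + 4/3 + 49/27
 = 139/27

5.1481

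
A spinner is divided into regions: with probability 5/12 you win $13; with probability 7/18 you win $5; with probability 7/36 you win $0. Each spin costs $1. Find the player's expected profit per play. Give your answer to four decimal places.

6.3611

E[payout] = 13·5/12 + 5·7/18 + 0·7/36
 = 65/12 + 35/18 + 0
 = 265/36
Net = 265/36 - 1 = 229/36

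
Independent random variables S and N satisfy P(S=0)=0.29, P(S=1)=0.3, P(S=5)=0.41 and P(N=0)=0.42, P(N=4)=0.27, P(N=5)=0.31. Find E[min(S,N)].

1.2523

E[min(S,N)] = Σ_s Σ_n min(s,n) · P(S=s)P(N=n)
 = 0·0.1218 + 0·0.0783 + 0·0.0899 + 0·0.126 + 1·0.081 + 1·0.093 + 0·0.1722 + 4·0.1107 + 5·0.1271
 = 0 + 0 + 0 + 0 + 0.081 + 0.093 + 0 + 0.4428 + 0.6355
 = 1.2523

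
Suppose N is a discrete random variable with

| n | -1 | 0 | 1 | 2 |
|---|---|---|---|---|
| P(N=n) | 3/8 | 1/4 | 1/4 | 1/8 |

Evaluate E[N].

0.125

E[N] = Σ n·P(N=n)
 = (-1)·3/8 + 0·1/4 + 1·1/4 + 2·1/8
 = (-3/8) + 0 + 1/4 + 1/4
 = 1/8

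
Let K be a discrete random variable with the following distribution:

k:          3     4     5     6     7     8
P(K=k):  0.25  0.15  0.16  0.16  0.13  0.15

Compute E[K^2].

30.38

E[K^2] = Σ k^2·P(K=k)
 = 9·0.25 + 16·0.15 + 25·0.16 + 36·0.16 + 49·0.13 + 64·0.15
 = 2.25 + 2.4 + 4 + 5.76 + 6.37 + 9.6
 = 30.38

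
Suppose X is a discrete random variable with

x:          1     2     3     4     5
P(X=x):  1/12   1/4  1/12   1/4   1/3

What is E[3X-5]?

E[3X-5] = Σ (3x-5)·P(X=x)
 = (-2)·1/12 + 1·1/4 + 4·1/12 + 7·1/4 + 10·1/3
 = (-1/6) + 1/4 + 1/3 + 7/4 + 10/3
 = 11/2

5.5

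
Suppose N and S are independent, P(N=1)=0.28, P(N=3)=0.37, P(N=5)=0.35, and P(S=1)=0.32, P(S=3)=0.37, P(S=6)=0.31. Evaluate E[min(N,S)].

2.1962

E[min(N,S)] = Σ_n Σ_s min(n,s) · P(N=n)P(S=s)
 = 1·0.0896 + 1·0.1036 + 1·0.0868 + 1·0.1184 + 3·0.1369 + 3·0.1147 + 1·0.112 + 3·0.1295 + 5·0.1085
 = 0.0896 + 0.1036 + 0.0868 + 0.1184 + 0.4107 + 0.3441 + 0.112 + 0.3885 + 0.5425
 = 2.1962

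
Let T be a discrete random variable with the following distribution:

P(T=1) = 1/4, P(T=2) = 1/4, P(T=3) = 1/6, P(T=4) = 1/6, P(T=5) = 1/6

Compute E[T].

2.75

E[T] = Σ t·P(T=t)
 = 1·1/4 + 2·1/4 + 3·1/6 + 4·1/6 + 5·1/6
 = 1/4 + 1/2 + 1/2 + 2/3 + 5/6
 = 11/4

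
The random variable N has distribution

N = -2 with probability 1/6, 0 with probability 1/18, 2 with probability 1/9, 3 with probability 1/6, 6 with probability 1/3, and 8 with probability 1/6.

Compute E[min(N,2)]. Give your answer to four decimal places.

1.2222

E[min(N,2)] = Σ min(n,2)·P(N=n)
 = (-2)·1/6 + 0·1/18 + 2·1/9 + 2·1/6 + 2·1/3 + 2·1/6
 = (-1/3) + 0 + 2/9 + 1/3 + 2/3 + 1/3
 = 11/9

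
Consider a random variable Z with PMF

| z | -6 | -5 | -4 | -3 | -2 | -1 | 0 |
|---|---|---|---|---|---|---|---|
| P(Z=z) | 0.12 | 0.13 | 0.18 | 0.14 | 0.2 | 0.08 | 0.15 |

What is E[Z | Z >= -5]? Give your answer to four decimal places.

-2.5795

P(Z >= -5) = 0.13 + 0.18 + 0.14 + 0.2 + 0.08 + 0.15 = 0.88.
E[Z | Z >= -5] = [(-5)·0.13 + (-4)·0.18 + (-3)·0.14 + (-2)·0.2 + (-1)·0.08 + 0·0.15] / 0.88
 = -2.27 / 0.88
 = -227/88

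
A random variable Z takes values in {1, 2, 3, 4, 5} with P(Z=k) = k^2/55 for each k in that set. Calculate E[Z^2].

E[Z^2] = Σ z^2·P(Z=z)
 = 1·1/55 + 4·4/55 + 9·9/55 + 16·16/55 + 25·5/11
 = 1/55 + 16/55 + 81/55 + 256/55 + 125/11
 = 89/5

17.8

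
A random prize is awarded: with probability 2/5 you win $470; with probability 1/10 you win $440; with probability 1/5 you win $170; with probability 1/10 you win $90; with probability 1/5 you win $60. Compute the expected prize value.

287

E[payout] = 470·2/5 + 440·1/10 + 170·1/5 + 90·1/10 + 60·1/5
 = 188 + 44 + 34 + 9 + 12
 = 287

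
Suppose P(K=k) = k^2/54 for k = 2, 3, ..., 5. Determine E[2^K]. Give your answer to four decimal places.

E[2^K] = Σ 2^k·P(K=k)
 = 4·2/27 + 8·1/6 + 16·8/27 + 32·25/54
 = 8/27 + 4/3 + 128/27 + 400/27
 = 572/27

21.1852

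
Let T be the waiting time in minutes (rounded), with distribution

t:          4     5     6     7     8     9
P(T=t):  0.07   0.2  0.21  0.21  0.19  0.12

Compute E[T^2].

E[T^2] = Σ t^2·P(T=t)
 = 16·0.07 + 25·0.2 + 36·0.21 + 49·0.21 + 64·0.19 + 81·0.12
 = 1.12 + 5 + 7.56 + 10.29 + 12.16 + 9.72
 = 45.85

45.85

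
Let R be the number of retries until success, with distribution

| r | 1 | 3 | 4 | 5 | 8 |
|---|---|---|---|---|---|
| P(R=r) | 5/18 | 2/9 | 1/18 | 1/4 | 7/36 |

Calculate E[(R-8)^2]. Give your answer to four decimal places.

E[(R-8)^2] = Σ (r-8)^2·P(R=r)
 = 49·5/18 + 25·2/9 + 16·1/18 + 9·1/4 + 0·7/36
 = 245/18 + 50/9 + 8/9 + 9/4 + 0
 = 803/36

22.3056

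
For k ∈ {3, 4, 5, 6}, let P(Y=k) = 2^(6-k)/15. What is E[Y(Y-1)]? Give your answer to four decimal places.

E[Y(Y-1)] = Σ y(y-1)·P(Y=y)
 = 6·8/15 + 12·4/15 + 20·2/15 + 30·1/15
 = 16/5 + 16/5 + 8/3 + 2
 = 166/15

11.0667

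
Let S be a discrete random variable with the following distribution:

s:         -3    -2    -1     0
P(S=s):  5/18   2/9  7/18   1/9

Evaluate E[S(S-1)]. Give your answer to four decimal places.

E[S(S-1)] = Σ s(s-1)·P(S=s)
 = 12·5/18 + 6·2/9 + 2·7/18 + 0·1/9
 = 10/3 + 4/3 + 7/9 + 0
 = 49/9

5.4444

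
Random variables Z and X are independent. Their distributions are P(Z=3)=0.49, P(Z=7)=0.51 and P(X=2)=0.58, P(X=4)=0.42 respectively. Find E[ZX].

14.3136

E[ZX] = Σ_z Σ_x zx · P(Z=z)P(X=x)
 = 6·0.2842 + 12·0.2058 + 14·0.2958 + 28·0.2142
 = 1.7052 + 2.4696 + 4.1412 + 5.9976
 = 14.3136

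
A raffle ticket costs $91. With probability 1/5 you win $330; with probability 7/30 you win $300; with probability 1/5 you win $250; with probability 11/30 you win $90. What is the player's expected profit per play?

E[payout] = 330·1/5 + 300·7/30 + 250·1/5 + 90·11/30
 = 66 + 70 + 50 + 33
 = 219
Net = 219 - 91 = 128

128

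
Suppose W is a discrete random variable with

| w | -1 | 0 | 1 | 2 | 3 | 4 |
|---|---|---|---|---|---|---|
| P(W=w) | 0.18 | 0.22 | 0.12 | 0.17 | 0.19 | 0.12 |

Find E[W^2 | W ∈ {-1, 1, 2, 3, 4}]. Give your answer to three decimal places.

5.910

P(W ∈ {-1, 1, 2, 3, 4}) = 0.18 + 0.12 + 0.17 + 0.19 + 0.12 = 0.78.
E[W^2 | W ∈ {-1, 1, 2, 3, 4}] = [1·0.18 + 1·0.12 + 4·0.17 + 9·0.19 + 16·0.12] / 0.78
 = 4.61 / 0.78
 = 461/78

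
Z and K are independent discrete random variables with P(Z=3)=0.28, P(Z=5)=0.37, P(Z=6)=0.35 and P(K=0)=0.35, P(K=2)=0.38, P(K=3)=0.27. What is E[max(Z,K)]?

4.79

E[max(Z,K)] = Σ_z Σ_k max(z,k) · P(Z=z)P(K=k)
 = 3·0.098 + 3·0.1064 + 3·0.0756 + 5·0.1295 + 5·0.1406 + 5·0.0999 + 6·0.1225 + 6·0.133 + 6·0.0945
 = 0.294 + 0.3192 + 0.2268 + 0.6475 + 0.703 + 0.4995 + 0.735 + 0.798 + 0.567
 = 4.79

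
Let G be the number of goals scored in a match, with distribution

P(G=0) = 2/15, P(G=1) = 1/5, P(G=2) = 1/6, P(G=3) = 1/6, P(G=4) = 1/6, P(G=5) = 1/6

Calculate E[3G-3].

E[3G-3] = Σ (3g-3)·P(G=g)
 = (-3)·2/15 + 0·1/5 + 3·1/6 + 6·1/6 + 9·1/6 + 12·1/6
 = (-2/5) + 0 + 1/2 + 1 + 3/2 + 2
 = 23/5

4.6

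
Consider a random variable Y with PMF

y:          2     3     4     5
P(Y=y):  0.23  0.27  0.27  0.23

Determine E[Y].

3.5

E[Y] = Σ y·P(Y=y)
 = 2·0.23 + 3·0.27 + 4·0.27 + 5·0.23
 = 0.46 + 0.81 + 1.08 + 1.15
 = 3.5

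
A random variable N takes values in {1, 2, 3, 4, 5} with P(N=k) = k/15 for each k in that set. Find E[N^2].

15

E[N^2] = Σ n^2·P(N=n)
 = 1·1/15 + 4·2/15 + 9·1/5 + 16·4/15 + 25·1/3
 = 1/15 + 8/15 + 9/5 + 64/15 + 25/3
 = 15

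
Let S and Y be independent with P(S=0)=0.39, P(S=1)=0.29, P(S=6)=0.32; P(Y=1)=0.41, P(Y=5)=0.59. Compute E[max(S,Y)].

E[max(S,Y)] = Σ_s Σ_y max(s,y) · P(S=s)P(Y=y)
 = 1·0.1599 + 5·0.2301 + 1·0.1189 + 5·0.1711 + 6·0.1312 + 6·0.1888
 = 0.1599 + 1.1505 + 0.1189 + 0.8555 + 0.7872 + 1.1328
 = 4.2048

4.2048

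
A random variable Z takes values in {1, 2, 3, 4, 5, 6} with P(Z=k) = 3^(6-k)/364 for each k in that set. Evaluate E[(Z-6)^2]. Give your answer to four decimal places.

21.0247

E[(Z-6)^2] = Σ (z-6)^2·P(Z=z)
 = 25·243/364 + 16·81/364 + 9·27/364 + 4·9/364 + 1·3/364 + 0·1/364
 = 6075/364 + 324/91 + 243/364 + 9/91 + 3/364 + 0
 = 7653/364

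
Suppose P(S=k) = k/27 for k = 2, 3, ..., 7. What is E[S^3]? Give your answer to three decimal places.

E[S^3] = Σ s^3·P(S=s)
 = 8·2/27 + 27·1/9 + 64·4/27 + 125·5/27 + 216·2/9 + 343·7/27
 = 16/27 + 3 + 256/27 + 625/27 + 48 + 2401/27
 = 4675/27

173.148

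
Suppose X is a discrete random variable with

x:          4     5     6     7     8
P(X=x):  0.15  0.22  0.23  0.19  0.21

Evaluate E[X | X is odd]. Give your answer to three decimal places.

5.927

P(X is odd) = 0.22 + 0.19 = 0.41.
E[X | X is odd] = [5·0.22 + 7·0.19] / 0.41
 = 2.43 / 0.41
 = 243/41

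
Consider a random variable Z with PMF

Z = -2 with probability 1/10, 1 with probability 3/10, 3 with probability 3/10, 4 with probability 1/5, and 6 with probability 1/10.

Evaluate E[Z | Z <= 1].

0.25

P(Z <= 1) = 1/10 + 3/10 = 2/5.
E[Z | Z <= 1] = [(-2)·1/10 + 1·3/10] / (2/5)
 = 1/10 / (2/5)
 = 1/4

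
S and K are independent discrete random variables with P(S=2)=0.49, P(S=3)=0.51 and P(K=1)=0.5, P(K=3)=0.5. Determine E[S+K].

E[S+K] = Σ_s Σ_k (s+k) · P(S=s)P(K=k)
 = 3·0.245 + 5·0.245 + 4·0.255 + 6·0.255
 = 0.735 + 1.225 + 1.02 + 1.53
 = 4.51

4.51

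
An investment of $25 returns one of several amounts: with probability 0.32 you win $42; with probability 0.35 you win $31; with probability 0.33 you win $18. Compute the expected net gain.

5.23

E[payout] = 42·0.32 + 31·0.35 + 18·0.33
 = 13.44 + 10.85 + 5.94
 = 30.23
Net = 30.23 - 25 = 5.23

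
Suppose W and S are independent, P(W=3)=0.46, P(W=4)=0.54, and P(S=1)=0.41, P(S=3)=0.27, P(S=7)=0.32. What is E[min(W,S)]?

2.3528

E[min(W,S)] = Σ_w Σ_s min(w,s) · P(W=w)P(S=s)
 = 1·0.1886 + 3·0.1242 + 3·0.1472 + 1·0.2214 + 3·0.1458 + 4·0.1728
 = 0.1886 + 0.3726 + 0.4416 + 0.2214 + 0.4374 + 0.6912
 = 2.3528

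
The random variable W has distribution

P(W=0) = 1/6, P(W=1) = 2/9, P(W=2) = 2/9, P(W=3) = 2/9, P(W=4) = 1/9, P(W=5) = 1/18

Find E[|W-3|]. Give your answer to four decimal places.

E[|W-3|] = Σ |w-3|·P(W=w)
 = 3·1/6 + 2·2/9 + 1·2/9 + 0·2/9 + 1·1/9 + 2·1/18
 = 1/2 + 4/9 + 2/9 + 0 + 1/9 + 1/9
 = 25/18

1.3889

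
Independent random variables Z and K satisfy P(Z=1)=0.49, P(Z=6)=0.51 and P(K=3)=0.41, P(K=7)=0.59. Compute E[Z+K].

E[Z+K] = Σ_z Σ_k (z+k) · P(Z=z)P(K=k)
 = 4·0.2009 + 8·0.2891 + 9·0.2091 + 13·0.3009
 = 0.8036 + 2.3128 + 1.8819 + 3.9117
 = 8.91

8.91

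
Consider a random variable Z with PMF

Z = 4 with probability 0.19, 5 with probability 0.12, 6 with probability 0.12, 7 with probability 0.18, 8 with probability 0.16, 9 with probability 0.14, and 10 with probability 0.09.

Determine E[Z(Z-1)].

E[Z(Z-1)] = Σ z(z-1)·P(Z=z)
 = 12·0.19 + 20·0.12 + 30·0.12 + 42·0.18 + 56·0.16 + 72·0.14 + 90·0.09
 = 2.28 + 2.4 + 3.6 + 7.56 + 8.96 + 10.08 + 8.1
 = 42.98

42.98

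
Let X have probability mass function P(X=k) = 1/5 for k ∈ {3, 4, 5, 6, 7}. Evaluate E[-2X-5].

E[-2X-5] = Σ (-2x-5)·P(X=x)
 = (-11)·1/5 + (-13)·1/5 + (-15)·1/5 + (-17)·1/5 + (-19)·1/5
 = (-11/5) + (-13/5) + (-3) + (-17/5) + (-19/5)
 = -15

-15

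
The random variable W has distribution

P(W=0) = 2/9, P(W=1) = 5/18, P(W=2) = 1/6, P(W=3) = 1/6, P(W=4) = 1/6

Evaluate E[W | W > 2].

P(W > 2) = 1/6 + 1/6 = 1/3.
E[W | W > 2] = [3·1/6 + 4·1/6] / (1/3)
 = 7/6 / (1/3)
 = 7/2

3.5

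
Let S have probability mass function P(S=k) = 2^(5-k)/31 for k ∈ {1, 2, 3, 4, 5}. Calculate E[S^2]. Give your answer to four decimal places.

E[S^2] = Σ s^2·P(S=s)
 = 1·16/31 + 4·8/31 + 9·4/31 + 16·2/31 + 25·1/31
 = 16/31 + 32/31 + 36/31 + 32/31 + 25/31
 = 141/31

4.5484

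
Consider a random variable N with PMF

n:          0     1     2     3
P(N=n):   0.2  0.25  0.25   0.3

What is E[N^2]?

E[N^2] = Σ n^2·P(N=n)
 = 0·0.2 + 1·0.25 + 4·0.25 + 9·0.3
 = 0 + 0.25 + 1 + 2.7
 = 3.95

3.95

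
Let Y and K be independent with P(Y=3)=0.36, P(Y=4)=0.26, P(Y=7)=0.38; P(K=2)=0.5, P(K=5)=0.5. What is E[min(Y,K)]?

E[min(Y,K)] = Σ_y Σ_k min(y,k) · P(Y=y)P(K=k)
 = 2·0.18 + 3·0.18 + 2·0.13 + 4·0.13 + 2·0.19 + 5·0.19
 = 0.36 + 0.54 + 0.26 + 0.52 + 0.38 + 0.95
 = 3.01

3.01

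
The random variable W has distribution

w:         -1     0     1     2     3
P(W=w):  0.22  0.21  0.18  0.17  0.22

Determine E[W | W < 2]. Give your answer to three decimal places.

P(W < 2) = 0.22 + 0.21 + 0.18 = 0.61.
E[W | W < 2] = [(-1)·0.22 + 0·0.21 + 1·0.18] / 0.61
 = -0.04 / 0.61
 = -4/61

-0.066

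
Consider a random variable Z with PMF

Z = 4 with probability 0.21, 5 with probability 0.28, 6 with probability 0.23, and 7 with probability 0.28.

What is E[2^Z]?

62.88

E[2^Z] = Σ 2^z·P(Z=z)
 = 16·0.21 + 32·0.28 + 64·0.23 + 128·0.28
 = 3.36 + 8.96 + 14.72 + 35.84
 = 62.88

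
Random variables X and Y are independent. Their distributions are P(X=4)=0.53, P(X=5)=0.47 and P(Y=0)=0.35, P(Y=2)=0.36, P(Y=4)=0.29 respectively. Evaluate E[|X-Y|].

E[|X-Y|] = Σ_x Σ_y |x-y| · P(X=x)P(Y=y)
 = 4·0.1855 + 2·0.1908 + 0·0.1537 + 5·0.1645 + 3·0.1692 + 1·0.1363
 = 0.742 + 0.3816 + 0 + 0.8225 + 0.5076 + 0.1363
 = 2.59

2.59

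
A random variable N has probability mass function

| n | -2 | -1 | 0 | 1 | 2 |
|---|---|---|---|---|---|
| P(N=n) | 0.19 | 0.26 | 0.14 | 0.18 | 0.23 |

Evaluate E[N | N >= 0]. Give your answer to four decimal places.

1.1636

P(N >= 0) = 0.14 + 0.18 + 0.23 = 0.55.
E[N | N >= 0] = [0·0.14 + 1·0.18 + 2·0.23] / 0.55
 = 0.64 / 0.55
 = 64/55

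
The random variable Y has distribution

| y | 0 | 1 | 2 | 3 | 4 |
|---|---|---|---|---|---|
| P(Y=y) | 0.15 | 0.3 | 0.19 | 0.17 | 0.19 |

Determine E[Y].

E[Y] = Σ y·P(Y=y)
 = 0·0.15 + 1·0.3 + 2·0.19 + 3·0.17 + 4·0.19
 = 0 + 0.3 + 0.38 + 0.51 + 0.76
 = 1.95

1.95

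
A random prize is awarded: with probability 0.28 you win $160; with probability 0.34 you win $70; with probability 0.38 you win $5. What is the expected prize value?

70.5

E[payout] = 160·0.28 + 70·0.34 + 5·0.38
 = 44.8 + 23.8 + 1.9
 = 70.5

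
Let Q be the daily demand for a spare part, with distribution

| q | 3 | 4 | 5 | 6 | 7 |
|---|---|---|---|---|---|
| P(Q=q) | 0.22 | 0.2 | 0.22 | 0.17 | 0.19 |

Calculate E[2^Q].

47.2

E[2^Q] = Σ 2^q·P(Q=q)
 = 8·0.22 + 16·0.2 + 32·0.22 + 64·0.17 + 128·0.19
 = 1.76 + 3.2 + 7.04 + 10.88 + 24.32
 = 47.2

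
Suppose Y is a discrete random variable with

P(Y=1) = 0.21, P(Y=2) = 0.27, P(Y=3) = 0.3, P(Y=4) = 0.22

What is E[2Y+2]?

7.06

E[2Y+2] = Σ (2y+2)·P(Y=y)
 = 4·0.21 + 6·0.27 + 8·0.3 + 10·0.22
 = 0.84 + 1.62 + 2.4 + 2.2
 = 7.06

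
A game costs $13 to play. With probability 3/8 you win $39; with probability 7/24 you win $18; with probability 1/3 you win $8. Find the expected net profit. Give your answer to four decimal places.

9.5417

E[payout] = 39·3/8 + 18·7/24 + 8·1/3
 = 117/8 + 21/4 + 8/3
 = 541/24
Net = 541/24 - 13 = 229/24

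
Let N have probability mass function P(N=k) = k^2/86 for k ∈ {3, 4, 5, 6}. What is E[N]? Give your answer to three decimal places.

5.023

E[N] = Σ n·P(N=n)
 = 3·9/86 + 4·8/43 + 5·25/86 + 6·18/43
 = 27/86 + 32/43 + 125/86 + 108/43
 = 216/43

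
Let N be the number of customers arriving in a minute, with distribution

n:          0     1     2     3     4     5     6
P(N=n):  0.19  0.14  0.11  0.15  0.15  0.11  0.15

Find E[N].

E[N] = Σ n·P(N=n)
 = 0·0.19 + 1·0.14 + 2·0.11 + 3·0.15 + 4·0.15 + 5·0.11 + 6·0.15
 = 0 + 0.14 + 0.22 + 0.45 + 0.6 + 0.55 + 0.9
 = 2.86

2.86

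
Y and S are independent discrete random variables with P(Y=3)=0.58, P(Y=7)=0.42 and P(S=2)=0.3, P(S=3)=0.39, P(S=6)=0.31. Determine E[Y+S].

8.31

E[Y+S] = Σ_y Σ_s (y+s) · P(Y=y)P(S=s)
 = 5·0.174 + 6·0.2262 + 9·0.1798 + 9·0.126 + 10·0.1638 + 13·0.1302
 = 0.87 + 1.3572 + 1.6182 + 1.134 + 1.638 + 1.6926
 = 8.31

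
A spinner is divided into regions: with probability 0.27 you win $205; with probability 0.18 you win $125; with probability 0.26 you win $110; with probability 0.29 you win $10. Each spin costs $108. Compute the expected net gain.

1.35

E[payout] = 205·0.27 + 125·0.18 + 110·0.26 + 10·0.29
 = 55.35 + 22.5 + 28.6 + 2.9
 = 109.35
Net = 109.35 - 108 = 1.35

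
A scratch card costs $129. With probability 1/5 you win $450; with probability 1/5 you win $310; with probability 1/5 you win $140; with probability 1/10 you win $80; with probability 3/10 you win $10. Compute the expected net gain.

E[payout] = 450·1/5 + 310·1/5 + 140·1/5 + 80·1/10 + 10·3/10
 = 90 + 62 + 28 + 8 + 3
 = 191
Net = 191 - 129 = 62

62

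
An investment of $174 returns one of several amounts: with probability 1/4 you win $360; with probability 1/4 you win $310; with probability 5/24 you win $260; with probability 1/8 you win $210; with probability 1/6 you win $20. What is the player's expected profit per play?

E[payout] = 360·1/4 + 310·1/4 + 260·5/24 + 210·1/8 + 20·1/6
 = 90 + 155/2 + 325/6 + 105/4 + 10/3
 = 1005/4
Net = 1005/4 - 174 = 309/4

77.25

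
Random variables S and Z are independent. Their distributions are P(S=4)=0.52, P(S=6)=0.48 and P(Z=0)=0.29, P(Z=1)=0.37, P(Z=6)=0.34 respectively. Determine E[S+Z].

E[S+Z] = Σ_s Σ_z (s+z) · P(S=s)P(Z=z)
 = 4·0.1508 + 5·0.1924 + 10·0.1768 + 6·0.1392 + 7·0.1776 + 12·0.1632
 = 0.6032 + 0.962 + 1.768 + 0.8352 + 1.2432 + 1.9584
 = 7.37

7.37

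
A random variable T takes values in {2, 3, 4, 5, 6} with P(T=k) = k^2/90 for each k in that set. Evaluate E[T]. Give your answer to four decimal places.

E[T] = Σ t·P(T=t)
 = 2·2/45 + 3·1/10 + 4·8/45 + 5·5/18 + 6·2/5
 = 4/45 + 3/10 + 32/45 + 25/18 + 12/5
 = 44/9

4.8889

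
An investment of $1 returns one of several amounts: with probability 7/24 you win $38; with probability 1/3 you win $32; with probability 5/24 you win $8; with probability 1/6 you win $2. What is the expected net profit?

22.75

E[payout] = 38·7/24 + 32·1/3 + 8·5/24 + 2·1/6
 = 133/12 + 32/3 + 5/3 + 1/3
 = 95/4
Net = 95/4 - 1 = 91/4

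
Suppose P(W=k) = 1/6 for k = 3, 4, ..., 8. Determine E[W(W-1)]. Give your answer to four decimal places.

27.6667

E[W(W-1)] = Σ w(w-1)·P(W=w)
 = 6·1/6 + 12·1/6 + 20·1/6 + 30·1/6 + 42·1/6 + 56·1/6
 = 1 + 2 + 10/3 + 5 + 7 + 28/3
 = 83/3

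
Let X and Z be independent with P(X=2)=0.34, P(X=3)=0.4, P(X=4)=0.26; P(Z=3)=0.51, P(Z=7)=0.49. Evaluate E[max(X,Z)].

E[max(X,Z)] = Σ_x Σ_z max(x,z) · P(X=x)P(Z=z)
 = 3·0.1734 + 7·0.1666 + 3·0.204 + 7·0.196 + 4·0.1326 + 7·0.1274
 = 0.5202 + 1.1662 + 0.612 + 1.372 + 0.5304 + 0.8918
 = 5.0926

5.0926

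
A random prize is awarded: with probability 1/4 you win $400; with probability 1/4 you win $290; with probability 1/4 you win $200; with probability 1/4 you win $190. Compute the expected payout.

270

E[payout] = 400·1/4 + 290·1/4 + 200·1/4 + 190·1/4
 = 100 + 145/2 + 50 + 95/2
 = 270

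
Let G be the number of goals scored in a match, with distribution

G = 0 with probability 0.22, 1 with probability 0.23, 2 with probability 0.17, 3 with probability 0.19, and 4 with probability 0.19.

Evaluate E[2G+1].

E[2G+1] = Σ (2g+1)·P(G=g)
 = 1·0.22 + 3·0.23 + 5·0.17 + 7·0.19 + 9·0.19
 = 0.22 + 0.69 + 0.85 + 1.33 + 1.71
 = 4.8

4.8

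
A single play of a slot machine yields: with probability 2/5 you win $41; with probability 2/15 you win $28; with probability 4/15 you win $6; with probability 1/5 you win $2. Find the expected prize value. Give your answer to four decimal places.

E[payout] = 41·2/5 + 28·2/15 + 6·4/15 + 2·1/5
 = 82/5 + 56/15 + 8/5 + 2/5
 = 332/15

22.1333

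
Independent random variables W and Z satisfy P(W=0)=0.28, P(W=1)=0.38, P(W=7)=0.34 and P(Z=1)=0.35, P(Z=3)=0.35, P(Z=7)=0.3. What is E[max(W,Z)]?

E[max(W,Z)] = Σ_w Σ_z max(w,z) · P(W=w)P(Z=z)
 = 1·0.098 + 3·0.098 + 7·0.084 + 1·0.133 + 3·0.133 + 7·0.114 + 7·0.119 + 7·0.119 + 7·0.102
 = 0.098 + 0.294 + 0.588 + 0.133 + 0.399 + 0.798 + 0.833 + 0.833 + 0.714
 = 4.69

4.69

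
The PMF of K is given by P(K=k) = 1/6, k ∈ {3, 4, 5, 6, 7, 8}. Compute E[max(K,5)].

6

E[max(K,5)] = Σ max(k,5)·P(K=k)
 = 5·1/6 + 5·1/6 + 5·1/6 + 6·1/6 + 7·1/6 + 8·1/6
 = 5/6 + 5/6 + 5/6 + 1 + 7/6 + 4/3
 = 6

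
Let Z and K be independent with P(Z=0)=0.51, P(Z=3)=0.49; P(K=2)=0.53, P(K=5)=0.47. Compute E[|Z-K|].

E[|Z-K|] = Σ_z Σ_k |z-k| · P(Z=z)P(K=k)
 = 2·0.2703 + 5·0.2397 + 1·0.2597 + 2·0.2303
 = 0.5406 + 1.1985 + 0.2597 + 0.4606
 = 2.4594

2.4594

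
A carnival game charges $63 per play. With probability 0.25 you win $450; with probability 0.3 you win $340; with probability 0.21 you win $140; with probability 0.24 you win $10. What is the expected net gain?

E[payout] = 450·0.25 + 340·0.3 + 140·0.21 + 10·0.24
 = 112.5 + 102 + 29.4 + 2.4
 = 246.3
Net = 246.3 - 63 = 183.3

183.3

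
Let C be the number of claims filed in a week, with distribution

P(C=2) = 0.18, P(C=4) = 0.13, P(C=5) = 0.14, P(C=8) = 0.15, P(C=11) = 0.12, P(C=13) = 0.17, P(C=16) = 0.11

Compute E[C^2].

87.31

E[C^2] = Σ c^2·P(C=c)
 = 4·0.18 + 16·0.13 + 25·0.14 + 64·0.15 + 121·0.12 + 169·0.17 + 256·0.11
 = 0.72 + 2.08 + 3.5 + 9.6 + 14.52 + 28.73 + 28.16
 = 87.31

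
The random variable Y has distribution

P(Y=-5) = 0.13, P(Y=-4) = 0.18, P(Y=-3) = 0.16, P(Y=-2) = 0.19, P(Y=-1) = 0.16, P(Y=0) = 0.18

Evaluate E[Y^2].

E[Y^2] = Σ y^2·P(Y=y)
 = 25·0.13 + 16·0.18 + 9·0.16 + 4·0.19 + 1·0.16 + 0·0.18
 = 3.25 + 2.88 + 1.44 + 0.76 + 0.16 + 0
 = 8.49

8.49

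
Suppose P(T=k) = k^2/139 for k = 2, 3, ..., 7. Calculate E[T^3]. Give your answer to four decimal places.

E[T^3] = Σ t^3·P(T=t)
 = 8·4/139 + 27·9/139 + 64·16/139 + 125·25/139 + 216·36/139 + 343·49/139
 = 32/139 + 243/139 + 1024/139 + 3125/139 + 7776/139 + 16807/139
 = 29007/139

208.6835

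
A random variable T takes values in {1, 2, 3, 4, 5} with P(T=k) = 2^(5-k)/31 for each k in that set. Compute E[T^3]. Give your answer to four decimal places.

14.2258

E[T^3] = Σ t^3·P(T=t)
 = 1·16/31 + 8·8/31 + 27·4/31 + 64·2/31 + 125·1/31
 = 16/31 + 64/31 + 108/31 + 128/31 + 125/31
 = 441/31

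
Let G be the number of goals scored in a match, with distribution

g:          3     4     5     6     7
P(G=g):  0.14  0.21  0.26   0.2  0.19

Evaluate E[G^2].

E[G^2] = Σ g^2·P(G=g)
 = 9·0.14 + 16·0.21 + 25·0.26 + 36·0.2 + 49·0.19
 = 1.26 + 3.36 + 6.5 + 7.2 + 9.31
 = 27.63

27.63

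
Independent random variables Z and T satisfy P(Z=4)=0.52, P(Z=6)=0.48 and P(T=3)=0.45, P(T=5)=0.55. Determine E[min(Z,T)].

E[min(Z,T)] = Σ_z Σ_t min(z,t) · P(Z=z)P(T=t)
 = 3·0.234 + 4·0.286 + 3·0.216 + 5·0.264
 = 0.702 + 1.144 + 0.648 + 1.32
 = 3.814

3.814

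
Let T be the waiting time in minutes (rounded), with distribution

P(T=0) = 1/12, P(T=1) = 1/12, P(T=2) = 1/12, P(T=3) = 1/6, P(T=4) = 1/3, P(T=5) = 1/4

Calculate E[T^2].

E[T^2] = Σ t^2·P(T=t)
 = 0·1/12 + 1·1/12 + 4·1/12 + 9·1/6 + 16·1/3 + 25·1/4
 = 0 + 1/12 + 1/3 + 3/2 + 16/3 + 25/4
 = 27/2

13.5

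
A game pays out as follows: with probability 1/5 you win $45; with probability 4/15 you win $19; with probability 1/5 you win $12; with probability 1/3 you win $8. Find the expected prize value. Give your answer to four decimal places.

19.1333

E[payout] = 45·1/5 + 19·4/15 + 12·1/5 + 8·1/3
 = 9 + 76/15 + 12/5 + 8/3
 = 287/15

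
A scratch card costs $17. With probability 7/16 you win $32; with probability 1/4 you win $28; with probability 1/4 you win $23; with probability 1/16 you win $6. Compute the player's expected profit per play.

E[payout] = 32·7/16 + 28·1/4 + 23·1/4 + 6·1/16
 = 14 + 7 + 23/4 + 3/8
 = 217/8
Net = 217/8 - 17 = 81/8

10.125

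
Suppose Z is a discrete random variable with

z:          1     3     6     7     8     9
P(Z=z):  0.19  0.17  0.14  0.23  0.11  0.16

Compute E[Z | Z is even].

6.88

P(Z is even) = 0.14 + 0.11 = 0.25.
E[Z | Z is even] = [6·0.14 + 8·0.11] / 0.25
 = 1.72 / 0.25
 = 172/25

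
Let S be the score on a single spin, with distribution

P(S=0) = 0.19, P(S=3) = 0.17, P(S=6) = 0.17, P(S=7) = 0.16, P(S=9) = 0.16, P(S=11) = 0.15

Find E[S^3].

412.48

E[S^3] = Σ s^3·P(S=s)
 = 0·0.19 + 27·0.17 + 216·0.17 + 343·0.16 + 729·0.16 + 1331·0.15
 = 0 + 4.59 + 36.72 + 54.88 + 116.64 + 199.65
 = 412.48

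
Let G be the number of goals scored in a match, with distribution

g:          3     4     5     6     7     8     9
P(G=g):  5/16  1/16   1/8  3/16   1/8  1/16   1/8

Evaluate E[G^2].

33.9375

E[G^2] = Σ g^2·P(G=g)
 = 9·5/16 + 16·1/16 + 25·1/8 + 36·3/16 + 49·1/8 + 64·1/16 + 81·1/8
 = 45/16 + 1 + 25/8 + 27/4 + 49/8 + 4 + 81/8
 = 543/16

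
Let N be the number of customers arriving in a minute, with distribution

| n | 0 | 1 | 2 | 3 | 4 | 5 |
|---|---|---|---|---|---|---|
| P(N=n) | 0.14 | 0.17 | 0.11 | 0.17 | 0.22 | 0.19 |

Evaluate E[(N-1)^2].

E[(N-1)^2] = Σ (n-1)^2·P(N=n)
 = 1·0.14 + 0·0.17 + 1·0.11 + 4·0.17 + 9·0.22 + 16·0.19
 = 0.14 + 0 + 0.11 + 0.68 + 1.98 + 3.04
 = 5.95

5.95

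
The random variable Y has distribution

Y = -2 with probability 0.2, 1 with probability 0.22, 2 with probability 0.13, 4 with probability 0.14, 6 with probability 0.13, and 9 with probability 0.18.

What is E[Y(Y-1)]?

E[Y(Y-1)] = Σ y(y-1)·P(Y=y)
 = 6·0.2 + 0·0.22 + 2·0.13 + 12·0.14 + 30·0.13 + 72·0.18
 = 1.2 + 0 + 0.26 + 1.68 + 3.9 + 12.96
 = 20

20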